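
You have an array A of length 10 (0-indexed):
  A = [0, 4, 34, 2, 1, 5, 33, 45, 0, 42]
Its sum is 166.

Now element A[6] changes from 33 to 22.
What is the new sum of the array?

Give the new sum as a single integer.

Answer: 155

Derivation:
Old value at index 6: 33
New value at index 6: 22
Delta = 22 - 33 = -11
New sum = old_sum + delta = 166 + (-11) = 155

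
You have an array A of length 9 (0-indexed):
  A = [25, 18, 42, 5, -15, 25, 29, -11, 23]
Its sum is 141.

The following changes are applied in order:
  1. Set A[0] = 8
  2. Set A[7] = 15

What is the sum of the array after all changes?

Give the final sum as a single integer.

Initial sum: 141
Change 1: A[0] 25 -> 8, delta = -17, sum = 124
Change 2: A[7] -11 -> 15, delta = 26, sum = 150

Answer: 150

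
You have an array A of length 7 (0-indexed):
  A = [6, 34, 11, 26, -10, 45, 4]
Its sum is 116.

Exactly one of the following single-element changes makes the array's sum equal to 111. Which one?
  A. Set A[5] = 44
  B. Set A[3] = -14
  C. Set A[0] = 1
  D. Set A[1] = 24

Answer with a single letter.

Option A: A[5] 45->44, delta=-1, new_sum=116+(-1)=115
Option B: A[3] 26->-14, delta=-40, new_sum=116+(-40)=76
Option C: A[0] 6->1, delta=-5, new_sum=116+(-5)=111 <-- matches target
Option D: A[1] 34->24, delta=-10, new_sum=116+(-10)=106

Answer: C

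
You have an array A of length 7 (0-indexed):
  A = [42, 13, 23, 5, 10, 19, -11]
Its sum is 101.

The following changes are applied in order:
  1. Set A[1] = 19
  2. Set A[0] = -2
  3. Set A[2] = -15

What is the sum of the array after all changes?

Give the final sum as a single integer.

Initial sum: 101
Change 1: A[1] 13 -> 19, delta = 6, sum = 107
Change 2: A[0] 42 -> -2, delta = -44, sum = 63
Change 3: A[2] 23 -> -15, delta = -38, sum = 25

Answer: 25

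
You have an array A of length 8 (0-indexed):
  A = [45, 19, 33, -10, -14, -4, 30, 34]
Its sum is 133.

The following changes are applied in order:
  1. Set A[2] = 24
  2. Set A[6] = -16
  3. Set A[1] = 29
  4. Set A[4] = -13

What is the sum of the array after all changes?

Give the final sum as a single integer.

Answer: 89

Derivation:
Initial sum: 133
Change 1: A[2] 33 -> 24, delta = -9, sum = 124
Change 2: A[6] 30 -> -16, delta = -46, sum = 78
Change 3: A[1] 19 -> 29, delta = 10, sum = 88
Change 4: A[4] -14 -> -13, delta = 1, sum = 89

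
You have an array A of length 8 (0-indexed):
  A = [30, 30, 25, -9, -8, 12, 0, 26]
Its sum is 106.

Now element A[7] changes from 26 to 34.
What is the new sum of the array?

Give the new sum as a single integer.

Old value at index 7: 26
New value at index 7: 34
Delta = 34 - 26 = 8
New sum = old_sum + delta = 106 + (8) = 114

Answer: 114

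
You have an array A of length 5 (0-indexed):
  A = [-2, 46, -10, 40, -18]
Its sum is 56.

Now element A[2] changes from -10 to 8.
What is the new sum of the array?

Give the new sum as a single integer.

Answer: 74

Derivation:
Old value at index 2: -10
New value at index 2: 8
Delta = 8 - -10 = 18
New sum = old_sum + delta = 56 + (18) = 74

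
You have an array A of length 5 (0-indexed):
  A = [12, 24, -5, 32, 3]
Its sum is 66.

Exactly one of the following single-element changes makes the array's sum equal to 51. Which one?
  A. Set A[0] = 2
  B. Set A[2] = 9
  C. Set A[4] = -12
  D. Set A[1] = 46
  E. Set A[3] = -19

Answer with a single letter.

Answer: C

Derivation:
Option A: A[0] 12->2, delta=-10, new_sum=66+(-10)=56
Option B: A[2] -5->9, delta=14, new_sum=66+(14)=80
Option C: A[4] 3->-12, delta=-15, new_sum=66+(-15)=51 <-- matches target
Option D: A[1] 24->46, delta=22, new_sum=66+(22)=88
Option E: A[3] 32->-19, delta=-51, new_sum=66+(-51)=15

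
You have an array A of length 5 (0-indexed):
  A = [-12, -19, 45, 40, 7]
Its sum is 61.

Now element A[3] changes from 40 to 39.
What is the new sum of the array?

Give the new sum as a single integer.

Old value at index 3: 40
New value at index 3: 39
Delta = 39 - 40 = -1
New sum = old_sum + delta = 61 + (-1) = 60

Answer: 60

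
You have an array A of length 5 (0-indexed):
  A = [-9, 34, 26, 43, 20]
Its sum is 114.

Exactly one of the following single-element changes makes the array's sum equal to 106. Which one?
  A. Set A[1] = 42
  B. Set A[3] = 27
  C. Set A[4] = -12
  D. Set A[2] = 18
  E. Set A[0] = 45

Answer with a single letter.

Answer: D

Derivation:
Option A: A[1] 34->42, delta=8, new_sum=114+(8)=122
Option B: A[3] 43->27, delta=-16, new_sum=114+(-16)=98
Option C: A[4] 20->-12, delta=-32, new_sum=114+(-32)=82
Option D: A[2] 26->18, delta=-8, new_sum=114+(-8)=106 <-- matches target
Option E: A[0] -9->45, delta=54, new_sum=114+(54)=168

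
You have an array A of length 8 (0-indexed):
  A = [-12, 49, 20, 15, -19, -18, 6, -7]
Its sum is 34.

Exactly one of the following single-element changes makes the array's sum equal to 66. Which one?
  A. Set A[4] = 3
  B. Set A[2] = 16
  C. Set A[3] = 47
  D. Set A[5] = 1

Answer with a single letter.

Answer: C

Derivation:
Option A: A[4] -19->3, delta=22, new_sum=34+(22)=56
Option B: A[2] 20->16, delta=-4, new_sum=34+(-4)=30
Option C: A[3] 15->47, delta=32, new_sum=34+(32)=66 <-- matches target
Option D: A[5] -18->1, delta=19, new_sum=34+(19)=53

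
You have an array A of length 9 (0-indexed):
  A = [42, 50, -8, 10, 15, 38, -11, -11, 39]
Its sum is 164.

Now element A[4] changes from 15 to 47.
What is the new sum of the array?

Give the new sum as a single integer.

Old value at index 4: 15
New value at index 4: 47
Delta = 47 - 15 = 32
New sum = old_sum + delta = 164 + (32) = 196

Answer: 196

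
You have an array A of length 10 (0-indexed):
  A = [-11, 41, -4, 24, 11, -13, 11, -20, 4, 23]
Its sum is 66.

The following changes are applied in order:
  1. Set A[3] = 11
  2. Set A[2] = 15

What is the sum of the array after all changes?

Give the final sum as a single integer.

Answer: 72

Derivation:
Initial sum: 66
Change 1: A[3] 24 -> 11, delta = -13, sum = 53
Change 2: A[2] -4 -> 15, delta = 19, sum = 72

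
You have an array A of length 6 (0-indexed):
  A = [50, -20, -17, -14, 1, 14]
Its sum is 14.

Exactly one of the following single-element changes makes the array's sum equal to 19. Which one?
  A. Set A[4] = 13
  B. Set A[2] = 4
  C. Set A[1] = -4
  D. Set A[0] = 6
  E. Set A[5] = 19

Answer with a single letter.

Option A: A[4] 1->13, delta=12, new_sum=14+(12)=26
Option B: A[2] -17->4, delta=21, new_sum=14+(21)=35
Option C: A[1] -20->-4, delta=16, new_sum=14+(16)=30
Option D: A[0] 50->6, delta=-44, new_sum=14+(-44)=-30
Option E: A[5] 14->19, delta=5, new_sum=14+(5)=19 <-- matches target

Answer: E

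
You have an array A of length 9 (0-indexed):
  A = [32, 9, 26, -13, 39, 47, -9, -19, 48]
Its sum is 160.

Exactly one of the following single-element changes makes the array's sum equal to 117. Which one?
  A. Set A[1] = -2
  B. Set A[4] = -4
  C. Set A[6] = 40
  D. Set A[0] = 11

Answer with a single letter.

Option A: A[1] 9->-2, delta=-11, new_sum=160+(-11)=149
Option B: A[4] 39->-4, delta=-43, new_sum=160+(-43)=117 <-- matches target
Option C: A[6] -9->40, delta=49, new_sum=160+(49)=209
Option D: A[0] 32->11, delta=-21, new_sum=160+(-21)=139

Answer: B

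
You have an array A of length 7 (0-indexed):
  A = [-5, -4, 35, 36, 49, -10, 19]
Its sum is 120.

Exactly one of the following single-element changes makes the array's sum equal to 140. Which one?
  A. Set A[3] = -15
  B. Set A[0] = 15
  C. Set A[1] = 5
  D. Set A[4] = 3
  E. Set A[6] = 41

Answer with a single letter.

Option A: A[3] 36->-15, delta=-51, new_sum=120+(-51)=69
Option B: A[0] -5->15, delta=20, new_sum=120+(20)=140 <-- matches target
Option C: A[1] -4->5, delta=9, new_sum=120+(9)=129
Option D: A[4] 49->3, delta=-46, new_sum=120+(-46)=74
Option E: A[6] 19->41, delta=22, new_sum=120+(22)=142

Answer: B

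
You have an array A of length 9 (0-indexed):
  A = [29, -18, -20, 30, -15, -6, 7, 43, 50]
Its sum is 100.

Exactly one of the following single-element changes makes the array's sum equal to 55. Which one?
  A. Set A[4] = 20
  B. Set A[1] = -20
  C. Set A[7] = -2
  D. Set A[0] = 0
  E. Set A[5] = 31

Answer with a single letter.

Option A: A[4] -15->20, delta=35, new_sum=100+(35)=135
Option B: A[1] -18->-20, delta=-2, new_sum=100+(-2)=98
Option C: A[7] 43->-2, delta=-45, new_sum=100+(-45)=55 <-- matches target
Option D: A[0] 29->0, delta=-29, new_sum=100+(-29)=71
Option E: A[5] -6->31, delta=37, new_sum=100+(37)=137

Answer: C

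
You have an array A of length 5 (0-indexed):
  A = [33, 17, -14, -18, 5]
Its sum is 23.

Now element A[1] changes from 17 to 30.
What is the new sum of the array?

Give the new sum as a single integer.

Answer: 36

Derivation:
Old value at index 1: 17
New value at index 1: 30
Delta = 30 - 17 = 13
New sum = old_sum + delta = 23 + (13) = 36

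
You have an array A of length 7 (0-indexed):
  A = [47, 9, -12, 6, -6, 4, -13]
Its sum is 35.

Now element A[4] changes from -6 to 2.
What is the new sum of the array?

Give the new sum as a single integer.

Old value at index 4: -6
New value at index 4: 2
Delta = 2 - -6 = 8
New sum = old_sum + delta = 35 + (8) = 43

Answer: 43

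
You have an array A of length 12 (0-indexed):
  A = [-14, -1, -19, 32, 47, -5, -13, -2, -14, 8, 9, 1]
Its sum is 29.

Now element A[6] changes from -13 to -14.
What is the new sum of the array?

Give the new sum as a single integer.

Answer: 28

Derivation:
Old value at index 6: -13
New value at index 6: -14
Delta = -14 - -13 = -1
New sum = old_sum + delta = 29 + (-1) = 28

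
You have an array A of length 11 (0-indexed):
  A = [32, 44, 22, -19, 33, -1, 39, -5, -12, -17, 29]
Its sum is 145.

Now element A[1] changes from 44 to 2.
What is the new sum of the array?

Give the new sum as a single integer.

Old value at index 1: 44
New value at index 1: 2
Delta = 2 - 44 = -42
New sum = old_sum + delta = 145 + (-42) = 103

Answer: 103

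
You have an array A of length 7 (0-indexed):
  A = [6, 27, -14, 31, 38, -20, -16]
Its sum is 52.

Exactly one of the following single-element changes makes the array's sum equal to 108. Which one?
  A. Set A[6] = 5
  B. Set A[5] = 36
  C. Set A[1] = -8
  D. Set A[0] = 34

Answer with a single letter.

Answer: B

Derivation:
Option A: A[6] -16->5, delta=21, new_sum=52+(21)=73
Option B: A[5] -20->36, delta=56, new_sum=52+(56)=108 <-- matches target
Option C: A[1] 27->-8, delta=-35, new_sum=52+(-35)=17
Option D: A[0] 6->34, delta=28, new_sum=52+(28)=80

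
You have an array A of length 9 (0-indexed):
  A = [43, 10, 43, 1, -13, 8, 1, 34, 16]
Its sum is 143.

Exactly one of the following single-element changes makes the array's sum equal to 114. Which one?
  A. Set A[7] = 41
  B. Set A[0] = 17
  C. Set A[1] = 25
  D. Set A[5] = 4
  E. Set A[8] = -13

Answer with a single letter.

Option A: A[7] 34->41, delta=7, new_sum=143+(7)=150
Option B: A[0] 43->17, delta=-26, new_sum=143+(-26)=117
Option C: A[1] 10->25, delta=15, new_sum=143+(15)=158
Option D: A[5] 8->4, delta=-4, new_sum=143+(-4)=139
Option E: A[8] 16->-13, delta=-29, new_sum=143+(-29)=114 <-- matches target

Answer: E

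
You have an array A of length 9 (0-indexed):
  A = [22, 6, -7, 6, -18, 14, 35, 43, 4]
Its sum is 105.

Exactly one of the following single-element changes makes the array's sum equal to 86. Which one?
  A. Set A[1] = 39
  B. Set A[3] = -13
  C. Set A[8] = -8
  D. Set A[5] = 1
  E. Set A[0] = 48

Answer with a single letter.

Option A: A[1] 6->39, delta=33, new_sum=105+(33)=138
Option B: A[3] 6->-13, delta=-19, new_sum=105+(-19)=86 <-- matches target
Option C: A[8] 4->-8, delta=-12, new_sum=105+(-12)=93
Option D: A[5] 14->1, delta=-13, new_sum=105+(-13)=92
Option E: A[0] 22->48, delta=26, new_sum=105+(26)=131

Answer: B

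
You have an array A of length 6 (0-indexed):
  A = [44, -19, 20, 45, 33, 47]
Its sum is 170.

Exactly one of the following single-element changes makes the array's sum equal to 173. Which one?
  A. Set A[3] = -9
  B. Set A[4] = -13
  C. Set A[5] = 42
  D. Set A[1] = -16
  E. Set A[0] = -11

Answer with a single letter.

Answer: D

Derivation:
Option A: A[3] 45->-9, delta=-54, new_sum=170+(-54)=116
Option B: A[4] 33->-13, delta=-46, new_sum=170+(-46)=124
Option C: A[5] 47->42, delta=-5, new_sum=170+(-5)=165
Option D: A[1] -19->-16, delta=3, new_sum=170+(3)=173 <-- matches target
Option E: A[0] 44->-11, delta=-55, new_sum=170+(-55)=115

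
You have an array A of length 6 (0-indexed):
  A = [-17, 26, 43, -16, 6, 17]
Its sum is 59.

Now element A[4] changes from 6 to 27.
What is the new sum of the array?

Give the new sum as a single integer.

Answer: 80

Derivation:
Old value at index 4: 6
New value at index 4: 27
Delta = 27 - 6 = 21
New sum = old_sum + delta = 59 + (21) = 80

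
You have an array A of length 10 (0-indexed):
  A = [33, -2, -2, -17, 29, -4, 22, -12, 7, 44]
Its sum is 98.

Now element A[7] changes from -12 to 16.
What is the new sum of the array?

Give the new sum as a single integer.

Old value at index 7: -12
New value at index 7: 16
Delta = 16 - -12 = 28
New sum = old_sum + delta = 98 + (28) = 126

Answer: 126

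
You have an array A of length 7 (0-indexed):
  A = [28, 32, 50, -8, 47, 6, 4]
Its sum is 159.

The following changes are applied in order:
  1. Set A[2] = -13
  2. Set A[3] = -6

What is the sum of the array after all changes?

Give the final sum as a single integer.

Answer: 98

Derivation:
Initial sum: 159
Change 1: A[2] 50 -> -13, delta = -63, sum = 96
Change 2: A[3] -8 -> -6, delta = 2, sum = 98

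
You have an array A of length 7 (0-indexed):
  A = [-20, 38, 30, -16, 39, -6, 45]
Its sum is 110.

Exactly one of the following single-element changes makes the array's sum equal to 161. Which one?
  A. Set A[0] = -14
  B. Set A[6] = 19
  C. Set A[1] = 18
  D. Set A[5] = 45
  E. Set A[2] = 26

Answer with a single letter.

Option A: A[0] -20->-14, delta=6, new_sum=110+(6)=116
Option B: A[6] 45->19, delta=-26, new_sum=110+(-26)=84
Option C: A[1] 38->18, delta=-20, new_sum=110+(-20)=90
Option D: A[5] -6->45, delta=51, new_sum=110+(51)=161 <-- matches target
Option E: A[2] 30->26, delta=-4, new_sum=110+(-4)=106

Answer: D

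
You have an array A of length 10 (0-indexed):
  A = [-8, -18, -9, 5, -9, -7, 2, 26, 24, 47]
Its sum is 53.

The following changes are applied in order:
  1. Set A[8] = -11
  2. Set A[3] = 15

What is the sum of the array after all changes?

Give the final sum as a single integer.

Initial sum: 53
Change 1: A[8] 24 -> -11, delta = -35, sum = 18
Change 2: A[3] 5 -> 15, delta = 10, sum = 28

Answer: 28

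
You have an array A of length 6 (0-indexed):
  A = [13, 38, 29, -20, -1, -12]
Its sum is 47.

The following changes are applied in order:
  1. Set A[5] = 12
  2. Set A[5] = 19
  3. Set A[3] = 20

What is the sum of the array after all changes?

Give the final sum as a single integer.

Initial sum: 47
Change 1: A[5] -12 -> 12, delta = 24, sum = 71
Change 2: A[5] 12 -> 19, delta = 7, sum = 78
Change 3: A[3] -20 -> 20, delta = 40, sum = 118

Answer: 118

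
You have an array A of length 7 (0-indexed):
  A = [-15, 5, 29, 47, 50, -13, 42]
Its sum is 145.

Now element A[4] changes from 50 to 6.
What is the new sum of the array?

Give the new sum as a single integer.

Answer: 101

Derivation:
Old value at index 4: 50
New value at index 4: 6
Delta = 6 - 50 = -44
New sum = old_sum + delta = 145 + (-44) = 101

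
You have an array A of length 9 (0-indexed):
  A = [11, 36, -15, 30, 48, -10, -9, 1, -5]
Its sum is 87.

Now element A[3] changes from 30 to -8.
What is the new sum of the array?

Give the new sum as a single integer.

Answer: 49

Derivation:
Old value at index 3: 30
New value at index 3: -8
Delta = -8 - 30 = -38
New sum = old_sum + delta = 87 + (-38) = 49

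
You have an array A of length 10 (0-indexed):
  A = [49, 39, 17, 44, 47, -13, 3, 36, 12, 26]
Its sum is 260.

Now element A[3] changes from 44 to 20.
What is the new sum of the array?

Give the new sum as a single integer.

Answer: 236

Derivation:
Old value at index 3: 44
New value at index 3: 20
Delta = 20 - 44 = -24
New sum = old_sum + delta = 260 + (-24) = 236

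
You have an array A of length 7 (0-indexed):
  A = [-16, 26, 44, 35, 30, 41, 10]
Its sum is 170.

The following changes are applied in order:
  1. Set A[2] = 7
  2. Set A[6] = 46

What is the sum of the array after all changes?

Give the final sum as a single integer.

Initial sum: 170
Change 1: A[2] 44 -> 7, delta = -37, sum = 133
Change 2: A[6] 10 -> 46, delta = 36, sum = 169

Answer: 169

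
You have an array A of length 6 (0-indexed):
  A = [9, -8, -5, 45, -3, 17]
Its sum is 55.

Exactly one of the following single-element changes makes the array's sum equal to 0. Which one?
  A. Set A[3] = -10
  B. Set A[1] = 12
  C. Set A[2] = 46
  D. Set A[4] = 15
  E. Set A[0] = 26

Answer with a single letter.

Answer: A

Derivation:
Option A: A[3] 45->-10, delta=-55, new_sum=55+(-55)=0 <-- matches target
Option B: A[1] -8->12, delta=20, new_sum=55+(20)=75
Option C: A[2] -5->46, delta=51, new_sum=55+(51)=106
Option D: A[4] -3->15, delta=18, new_sum=55+(18)=73
Option E: A[0] 9->26, delta=17, new_sum=55+(17)=72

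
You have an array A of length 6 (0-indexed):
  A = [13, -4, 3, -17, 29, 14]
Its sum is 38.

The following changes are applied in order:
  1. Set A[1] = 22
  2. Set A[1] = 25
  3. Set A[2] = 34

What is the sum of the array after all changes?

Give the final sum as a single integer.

Initial sum: 38
Change 1: A[1] -4 -> 22, delta = 26, sum = 64
Change 2: A[1] 22 -> 25, delta = 3, sum = 67
Change 3: A[2] 3 -> 34, delta = 31, sum = 98

Answer: 98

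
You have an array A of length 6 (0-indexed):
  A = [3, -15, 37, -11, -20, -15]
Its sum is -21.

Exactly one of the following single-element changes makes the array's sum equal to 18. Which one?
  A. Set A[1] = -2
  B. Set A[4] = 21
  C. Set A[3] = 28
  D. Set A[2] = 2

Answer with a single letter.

Answer: C

Derivation:
Option A: A[1] -15->-2, delta=13, new_sum=-21+(13)=-8
Option B: A[4] -20->21, delta=41, new_sum=-21+(41)=20
Option C: A[3] -11->28, delta=39, new_sum=-21+(39)=18 <-- matches target
Option D: A[2] 37->2, delta=-35, new_sum=-21+(-35)=-56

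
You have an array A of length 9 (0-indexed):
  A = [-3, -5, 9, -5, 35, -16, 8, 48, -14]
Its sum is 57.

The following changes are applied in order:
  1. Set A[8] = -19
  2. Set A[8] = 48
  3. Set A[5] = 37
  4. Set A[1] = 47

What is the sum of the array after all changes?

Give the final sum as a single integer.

Initial sum: 57
Change 1: A[8] -14 -> -19, delta = -5, sum = 52
Change 2: A[8] -19 -> 48, delta = 67, sum = 119
Change 3: A[5] -16 -> 37, delta = 53, sum = 172
Change 4: A[1] -5 -> 47, delta = 52, sum = 224

Answer: 224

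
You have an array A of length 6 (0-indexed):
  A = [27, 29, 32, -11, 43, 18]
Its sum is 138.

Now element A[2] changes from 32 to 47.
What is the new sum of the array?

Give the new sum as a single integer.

Answer: 153

Derivation:
Old value at index 2: 32
New value at index 2: 47
Delta = 47 - 32 = 15
New sum = old_sum + delta = 138 + (15) = 153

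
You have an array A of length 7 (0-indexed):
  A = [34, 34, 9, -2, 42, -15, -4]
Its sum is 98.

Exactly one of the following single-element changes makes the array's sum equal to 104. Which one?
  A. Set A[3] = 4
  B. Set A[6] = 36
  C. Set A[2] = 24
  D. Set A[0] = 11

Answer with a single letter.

Answer: A

Derivation:
Option A: A[3] -2->4, delta=6, new_sum=98+(6)=104 <-- matches target
Option B: A[6] -4->36, delta=40, new_sum=98+(40)=138
Option C: A[2] 9->24, delta=15, new_sum=98+(15)=113
Option D: A[0] 34->11, delta=-23, new_sum=98+(-23)=75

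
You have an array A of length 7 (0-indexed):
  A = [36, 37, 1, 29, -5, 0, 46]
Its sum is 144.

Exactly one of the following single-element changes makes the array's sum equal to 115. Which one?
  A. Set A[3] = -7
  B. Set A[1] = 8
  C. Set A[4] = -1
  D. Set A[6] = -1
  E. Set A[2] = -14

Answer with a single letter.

Answer: B

Derivation:
Option A: A[3] 29->-7, delta=-36, new_sum=144+(-36)=108
Option B: A[1] 37->8, delta=-29, new_sum=144+(-29)=115 <-- matches target
Option C: A[4] -5->-1, delta=4, new_sum=144+(4)=148
Option D: A[6] 46->-1, delta=-47, new_sum=144+(-47)=97
Option E: A[2] 1->-14, delta=-15, new_sum=144+(-15)=129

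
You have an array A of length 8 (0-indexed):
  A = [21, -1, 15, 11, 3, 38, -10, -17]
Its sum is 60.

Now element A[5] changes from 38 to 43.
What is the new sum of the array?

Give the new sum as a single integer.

Answer: 65

Derivation:
Old value at index 5: 38
New value at index 5: 43
Delta = 43 - 38 = 5
New sum = old_sum + delta = 60 + (5) = 65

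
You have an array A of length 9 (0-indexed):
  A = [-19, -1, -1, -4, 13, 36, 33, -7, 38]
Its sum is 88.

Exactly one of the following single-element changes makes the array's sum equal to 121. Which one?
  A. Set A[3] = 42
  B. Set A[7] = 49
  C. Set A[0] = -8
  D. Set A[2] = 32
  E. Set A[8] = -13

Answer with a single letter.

Option A: A[3] -4->42, delta=46, new_sum=88+(46)=134
Option B: A[7] -7->49, delta=56, new_sum=88+(56)=144
Option C: A[0] -19->-8, delta=11, new_sum=88+(11)=99
Option D: A[2] -1->32, delta=33, new_sum=88+(33)=121 <-- matches target
Option E: A[8] 38->-13, delta=-51, new_sum=88+(-51)=37

Answer: D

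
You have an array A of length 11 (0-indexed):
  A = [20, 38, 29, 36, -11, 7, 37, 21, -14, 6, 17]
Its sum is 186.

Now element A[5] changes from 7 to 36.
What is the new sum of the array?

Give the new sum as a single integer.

Answer: 215

Derivation:
Old value at index 5: 7
New value at index 5: 36
Delta = 36 - 7 = 29
New sum = old_sum + delta = 186 + (29) = 215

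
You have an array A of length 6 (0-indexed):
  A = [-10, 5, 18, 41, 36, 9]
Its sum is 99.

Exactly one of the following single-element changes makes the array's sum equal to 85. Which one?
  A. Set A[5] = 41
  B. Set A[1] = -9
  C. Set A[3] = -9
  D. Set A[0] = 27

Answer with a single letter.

Answer: B

Derivation:
Option A: A[5] 9->41, delta=32, new_sum=99+(32)=131
Option B: A[1] 5->-9, delta=-14, new_sum=99+(-14)=85 <-- matches target
Option C: A[3] 41->-9, delta=-50, new_sum=99+(-50)=49
Option D: A[0] -10->27, delta=37, new_sum=99+(37)=136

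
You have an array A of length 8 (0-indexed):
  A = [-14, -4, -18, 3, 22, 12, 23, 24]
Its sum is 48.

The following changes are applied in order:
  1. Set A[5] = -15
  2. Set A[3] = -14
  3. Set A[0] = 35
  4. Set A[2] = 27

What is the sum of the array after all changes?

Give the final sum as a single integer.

Answer: 98

Derivation:
Initial sum: 48
Change 1: A[5] 12 -> -15, delta = -27, sum = 21
Change 2: A[3] 3 -> -14, delta = -17, sum = 4
Change 3: A[0] -14 -> 35, delta = 49, sum = 53
Change 4: A[2] -18 -> 27, delta = 45, sum = 98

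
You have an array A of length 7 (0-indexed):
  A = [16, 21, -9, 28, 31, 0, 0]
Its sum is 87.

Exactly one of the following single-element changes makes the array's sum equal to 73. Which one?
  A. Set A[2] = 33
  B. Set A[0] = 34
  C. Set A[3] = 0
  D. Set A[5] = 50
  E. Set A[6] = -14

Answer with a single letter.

Option A: A[2] -9->33, delta=42, new_sum=87+(42)=129
Option B: A[0] 16->34, delta=18, new_sum=87+(18)=105
Option C: A[3] 28->0, delta=-28, new_sum=87+(-28)=59
Option D: A[5] 0->50, delta=50, new_sum=87+(50)=137
Option E: A[6] 0->-14, delta=-14, new_sum=87+(-14)=73 <-- matches target

Answer: E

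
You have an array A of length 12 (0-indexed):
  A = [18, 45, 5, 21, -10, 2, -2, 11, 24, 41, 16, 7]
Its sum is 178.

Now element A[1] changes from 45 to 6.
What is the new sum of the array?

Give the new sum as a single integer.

Answer: 139

Derivation:
Old value at index 1: 45
New value at index 1: 6
Delta = 6 - 45 = -39
New sum = old_sum + delta = 178 + (-39) = 139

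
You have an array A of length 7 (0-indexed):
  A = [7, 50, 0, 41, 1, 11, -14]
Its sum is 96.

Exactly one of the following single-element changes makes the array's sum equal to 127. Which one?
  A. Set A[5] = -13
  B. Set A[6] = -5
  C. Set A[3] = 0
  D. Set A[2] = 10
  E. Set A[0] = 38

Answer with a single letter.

Option A: A[5] 11->-13, delta=-24, new_sum=96+(-24)=72
Option B: A[6] -14->-5, delta=9, new_sum=96+(9)=105
Option C: A[3] 41->0, delta=-41, new_sum=96+(-41)=55
Option D: A[2] 0->10, delta=10, new_sum=96+(10)=106
Option E: A[0] 7->38, delta=31, new_sum=96+(31)=127 <-- matches target

Answer: E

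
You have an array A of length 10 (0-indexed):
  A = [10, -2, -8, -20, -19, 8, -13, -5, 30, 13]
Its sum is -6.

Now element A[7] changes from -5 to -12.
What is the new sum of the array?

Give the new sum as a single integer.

Old value at index 7: -5
New value at index 7: -12
Delta = -12 - -5 = -7
New sum = old_sum + delta = -6 + (-7) = -13

Answer: -13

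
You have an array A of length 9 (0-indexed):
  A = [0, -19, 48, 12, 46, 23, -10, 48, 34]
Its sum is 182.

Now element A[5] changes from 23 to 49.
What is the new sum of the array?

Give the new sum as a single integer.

Old value at index 5: 23
New value at index 5: 49
Delta = 49 - 23 = 26
New sum = old_sum + delta = 182 + (26) = 208

Answer: 208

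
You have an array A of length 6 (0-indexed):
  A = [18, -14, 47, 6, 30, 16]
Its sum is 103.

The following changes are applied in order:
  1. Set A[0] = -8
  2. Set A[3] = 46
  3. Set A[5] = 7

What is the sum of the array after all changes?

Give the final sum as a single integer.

Answer: 108

Derivation:
Initial sum: 103
Change 1: A[0] 18 -> -8, delta = -26, sum = 77
Change 2: A[3] 6 -> 46, delta = 40, sum = 117
Change 3: A[5] 16 -> 7, delta = -9, sum = 108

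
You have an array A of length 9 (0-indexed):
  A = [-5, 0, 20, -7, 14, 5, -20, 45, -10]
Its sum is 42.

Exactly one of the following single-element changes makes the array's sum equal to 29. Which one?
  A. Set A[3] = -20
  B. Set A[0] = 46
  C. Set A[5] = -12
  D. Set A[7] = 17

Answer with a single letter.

Option A: A[3] -7->-20, delta=-13, new_sum=42+(-13)=29 <-- matches target
Option B: A[0] -5->46, delta=51, new_sum=42+(51)=93
Option C: A[5] 5->-12, delta=-17, new_sum=42+(-17)=25
Option D: A[7] 45->17, delta=-28, new_sum=42+(-28)=14

Answer: A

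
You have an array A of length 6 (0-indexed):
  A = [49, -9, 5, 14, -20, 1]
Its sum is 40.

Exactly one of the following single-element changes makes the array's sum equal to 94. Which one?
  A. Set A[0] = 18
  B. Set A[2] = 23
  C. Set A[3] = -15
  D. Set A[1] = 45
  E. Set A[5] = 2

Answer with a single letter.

Answer: D

Derivation:
Option A: A[0] 49->18, delta=-31, new_sum=40+(-31)=9
Option B: A[2] 5->23, delta=18, new_sum=40+(18)=58
Option C: A[3] 14->-15, delta=-29, new_sum=40+(-29)=11
Option D: A[1] -9->45, delta=54, new_sum=40+(54)=94 <-- matches target
Option E: A[5] 1->2, delta=1, new_sum=40+(1)=41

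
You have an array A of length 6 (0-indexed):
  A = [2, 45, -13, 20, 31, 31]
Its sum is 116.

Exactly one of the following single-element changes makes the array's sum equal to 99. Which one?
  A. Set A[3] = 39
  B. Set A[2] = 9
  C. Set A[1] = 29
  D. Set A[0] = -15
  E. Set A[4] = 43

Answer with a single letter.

Option A: A[3] 20->39, delta=19, new_sum=116+(19)=135
Option B: A[2] -13->9, delta=22, new_sum=116+(22)=138
Option C: A[1] 45->29, delta=-16, new_sum=116+(-16)=100
Option D: A[0] 2->-15, delta=-17, new_sum=116+(-17)=99 <-- matches target
Option E: A[4] 31->43, delta=12, new_sum=116+(12)=128

Answer: D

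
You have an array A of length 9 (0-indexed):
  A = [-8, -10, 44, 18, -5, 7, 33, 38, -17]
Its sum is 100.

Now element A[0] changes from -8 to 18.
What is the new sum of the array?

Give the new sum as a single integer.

Old value at index 0: -8
New value at index 0: 18
Delta = 18 - -8 = 26
New sum = old_sum + delta = 100 + (26) = 126

Answer: 126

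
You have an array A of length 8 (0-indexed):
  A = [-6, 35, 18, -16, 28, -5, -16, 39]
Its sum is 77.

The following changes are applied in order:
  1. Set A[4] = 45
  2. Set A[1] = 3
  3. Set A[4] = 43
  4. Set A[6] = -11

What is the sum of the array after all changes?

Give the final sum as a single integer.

Answer: 65

Derivation:
Initial sum: 77
Change 1: A[4] 28 -> 45, delta = 17, sum = 94
Change 2: A[1] 35 -> 3, delta = -32, sum = 62
Change 3: A[4] 45 -> 43, delta = -2, sum = 60
Change 4: A[6] -16 -> -11, delta = 5, sum = 65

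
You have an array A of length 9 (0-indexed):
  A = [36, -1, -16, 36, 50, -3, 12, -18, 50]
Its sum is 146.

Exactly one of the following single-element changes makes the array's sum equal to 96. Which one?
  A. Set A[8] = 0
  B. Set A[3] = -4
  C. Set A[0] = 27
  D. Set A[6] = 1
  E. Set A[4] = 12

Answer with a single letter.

Answer: A

Derivation:
Option A: A[8] 50->0, delta=-50, new_sum=146+(-50)=96 <-- matches target
Option B: A[3] 36->-4, delta=-40, new_sum=146+(-40)=106
Option C: A[0] 36->27, delta=-9, new_sum=146+(-9)=137
Option D: A[6] 12->1, delta=-11, new_sum=146+(-11)=135
Option E: A[4] 50->12, delta=-38, new_sum=146+(-38)=108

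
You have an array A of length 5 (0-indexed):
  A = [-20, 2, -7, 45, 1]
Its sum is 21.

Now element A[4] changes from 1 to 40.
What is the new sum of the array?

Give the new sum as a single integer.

Answer: 60

Derivation:
Old value at index 4: 1
New value at index 4: 40
Delta = 40 - 1 = 39
New sum = old_sum + delta = 21 + (39) = 60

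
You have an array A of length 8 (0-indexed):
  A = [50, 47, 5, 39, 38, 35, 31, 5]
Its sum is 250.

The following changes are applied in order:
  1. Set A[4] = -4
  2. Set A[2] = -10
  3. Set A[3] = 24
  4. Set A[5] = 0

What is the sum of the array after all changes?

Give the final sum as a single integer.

Initial sum: 250
Change 1: A[4] 38 -> -4, delta = -42, sum = 208
Change 2: A[2] 5 -> -10, delta = -15, sum = 193
Change 3: A[3] 39 -> 24, delta = -15, sum = 178
Change 4: A[5] 35 -> 0, delta = -35, sum = 143

Answer: 143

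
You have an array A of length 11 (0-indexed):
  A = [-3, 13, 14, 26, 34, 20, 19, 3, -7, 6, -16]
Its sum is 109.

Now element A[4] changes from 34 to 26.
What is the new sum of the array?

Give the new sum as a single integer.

Old value at index 4: 34
New value at index 4: 26
Delta = 26 - 34 = -8
New sum = old_sum + delta = 109 + (-8) = 101

Answer: 101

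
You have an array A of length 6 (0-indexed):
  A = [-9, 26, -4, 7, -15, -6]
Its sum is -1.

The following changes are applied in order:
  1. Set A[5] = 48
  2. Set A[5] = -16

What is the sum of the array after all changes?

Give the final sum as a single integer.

Answer: -11

Derivation:
Initial sum: -1
Change 1: A[5] -6 -> 48, delta = 54, sum = 53
Change 2: A[5] 48 -> -16, delta = -64, sum = -11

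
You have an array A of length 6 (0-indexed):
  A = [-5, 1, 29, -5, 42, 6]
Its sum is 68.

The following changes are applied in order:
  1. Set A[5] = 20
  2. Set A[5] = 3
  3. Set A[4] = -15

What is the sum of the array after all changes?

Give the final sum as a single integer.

Answer: 8

Derivation:
Initial sum: 68
Change 1: A[5] 6 -> 20, delta = 14, sum = 82
Change 2: A[5] 20 -> 3, delta = -17, sum = 65
Change 3: A[4] 42 -> -15, delta = -57, sum = 8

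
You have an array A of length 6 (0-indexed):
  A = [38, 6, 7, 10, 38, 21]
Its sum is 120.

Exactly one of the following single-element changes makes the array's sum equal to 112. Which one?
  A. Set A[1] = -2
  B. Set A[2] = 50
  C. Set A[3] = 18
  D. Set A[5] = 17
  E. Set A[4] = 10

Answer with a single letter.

Answer: A

Derivation:
Option A: A[1] 6->-2, delta=-8, new_sum=120+(-8)=112 <-- matches target
Option B: A[2] 7->50, delta=43, new_sum=120+(43)=163
Option C: A[3] 10->18, delta=8, new_sum=120+(8)=128
Option D: A[5] 21->17, delta=-4, new_sum=120+(-4)=116
Option E: A[4] 38->10, delta=-28, new_sum=120+(-28)=92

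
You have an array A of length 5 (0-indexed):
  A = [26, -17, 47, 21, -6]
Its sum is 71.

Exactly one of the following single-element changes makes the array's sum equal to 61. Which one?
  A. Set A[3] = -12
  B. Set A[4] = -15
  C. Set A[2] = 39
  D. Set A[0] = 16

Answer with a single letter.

Answer: D

Derivation:
Option A: A[3] 21->-12, delta=-33, new_sum=71+(-33)=38
Option B: A[4] -6->-15, delta=-9, new_sum=71+(-9)=62
Option C: A[2] 47->39, delta=-8, new_sum=71+(-8)=63
Option D: A[0] 26->16, delta=-10, new_sum=71+(-10)=61 <-- matches target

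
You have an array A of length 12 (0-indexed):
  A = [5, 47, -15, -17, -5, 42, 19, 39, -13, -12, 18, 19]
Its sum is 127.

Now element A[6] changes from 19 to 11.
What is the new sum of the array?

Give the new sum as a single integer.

Answer: 119

Derivation:
Old value at index 6: 19
New value at index 6: 11
Delta = 11 - 19 = -8
New sum = old_sum + delta = 127 + (-8) = 119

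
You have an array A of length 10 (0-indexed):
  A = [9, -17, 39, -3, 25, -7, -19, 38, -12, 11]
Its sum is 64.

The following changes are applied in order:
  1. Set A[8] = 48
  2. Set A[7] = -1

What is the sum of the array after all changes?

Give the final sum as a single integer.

Answer: 85

Derivation:
Initial sum: 64
Change 1: A[8] -12 -> 48, delta = 60, sum = 124
Change 2: A[7] 38 -> -1, delta = -39, sum = 85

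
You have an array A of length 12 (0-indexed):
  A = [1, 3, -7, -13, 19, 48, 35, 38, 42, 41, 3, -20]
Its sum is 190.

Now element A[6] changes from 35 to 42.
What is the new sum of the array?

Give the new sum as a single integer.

Answer: 197

Derivation:
Old value at index 6: 35
New value at index 6: 42
Delta = 42 - 35 = 7
New sum = old_sum + delta = 190 + (7) = 197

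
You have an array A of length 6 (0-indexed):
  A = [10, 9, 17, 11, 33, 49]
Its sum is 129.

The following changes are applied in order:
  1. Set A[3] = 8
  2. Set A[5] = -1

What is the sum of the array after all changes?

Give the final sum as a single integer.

Answer: 76

Derivation:
Initial sum: 129
Change 1: A[3] 11 -> 8, delta = -3, sum = 126
Change 2: A[5] 49 -> -1, delta = -50, sum = 76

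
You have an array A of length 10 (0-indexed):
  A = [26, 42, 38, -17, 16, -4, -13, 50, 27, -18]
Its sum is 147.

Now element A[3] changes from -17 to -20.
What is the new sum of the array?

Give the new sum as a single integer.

Old value at index 3: -17
New value at index 3: -20
Delta = -20 - -17 = -3
New sum = old_sum + delta = 147 + (-3) = 144

Answer: 144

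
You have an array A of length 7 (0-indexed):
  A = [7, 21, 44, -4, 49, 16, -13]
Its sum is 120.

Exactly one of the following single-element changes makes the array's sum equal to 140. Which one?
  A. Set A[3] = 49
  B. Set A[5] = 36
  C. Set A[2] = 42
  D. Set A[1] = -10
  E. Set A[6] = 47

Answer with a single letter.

Answer: B

Derivation:
Option A: A[3] -4->49, delta=53, new_sum=120+(53)=173
Option B: A[5] 16->36, delta=20, new_sum=120+(20)=140 <-- matches target
Option C: A[2] 44->42, delta=-2, new_sum=120+(-2)=118
Option D: A[1] 21->-10, delta=-31, new_sum=120+(-31)=89
Option E: A[6] -13->47, delta=60, new_sum=120+(60)=180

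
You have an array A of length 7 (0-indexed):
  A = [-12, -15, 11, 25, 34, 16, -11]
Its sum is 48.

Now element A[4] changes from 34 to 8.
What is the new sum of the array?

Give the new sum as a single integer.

Old value at index 4: 34
New value at index 4: 8
Delta = 8 - 34 = -26
New sum = old_sum + delta = 48 + (-26) = 22

Answer: 22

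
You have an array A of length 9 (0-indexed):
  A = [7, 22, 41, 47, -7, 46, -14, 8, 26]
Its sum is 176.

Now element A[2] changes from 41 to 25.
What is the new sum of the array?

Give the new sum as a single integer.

Answer: 160

Derivation:
Old value at index 2: 41
New value at index 2: 25
Delta = 25 - 41 = -16
New sum = old_sum + delta = 176 + (-16) = 160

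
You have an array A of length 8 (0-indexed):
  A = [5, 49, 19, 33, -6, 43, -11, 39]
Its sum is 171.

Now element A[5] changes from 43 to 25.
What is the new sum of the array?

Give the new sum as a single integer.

Answer: 153

Derivation:
Old value at index 5: 43
New value at index 5: 25
Delta = 25 - 43 = -18
New sum = old_sum + delta = 171 + (-18) = 153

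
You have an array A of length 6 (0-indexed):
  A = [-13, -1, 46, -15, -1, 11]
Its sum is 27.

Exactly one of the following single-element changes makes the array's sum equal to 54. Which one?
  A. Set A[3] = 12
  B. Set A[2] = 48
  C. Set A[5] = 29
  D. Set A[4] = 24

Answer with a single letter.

Answer: A

Derivation:
Option A: A[3] -15->12, delta=27, new_sum=27+(27)=54 <-- matches target
Option B: A[2] 46->48, delta=2, new_sum=27+(2)=29
Option C: A[5] 11->29, delta=18, new_sum=27+(18)=45
Option D: A[4] -1->24, delta=25, new_sum=27+(25)=52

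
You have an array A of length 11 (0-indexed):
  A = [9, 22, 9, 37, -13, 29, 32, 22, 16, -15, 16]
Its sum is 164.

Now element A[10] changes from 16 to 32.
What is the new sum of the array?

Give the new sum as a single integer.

Old value at index 10: 16
New value at index 10: 32
Delta = 32 - 16 = 16
New sum = old_sum + delta = 164 + (16) = 180

Answer: 180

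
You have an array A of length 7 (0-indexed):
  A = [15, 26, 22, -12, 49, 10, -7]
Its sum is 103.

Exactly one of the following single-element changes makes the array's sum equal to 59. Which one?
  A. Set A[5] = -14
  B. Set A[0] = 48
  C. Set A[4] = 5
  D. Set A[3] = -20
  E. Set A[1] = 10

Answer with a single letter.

Option A: A[5] 10->-14, delta=-24, new_sum=103+(-24)=79
Option B: A[0] 15->48, delta=33, new_sum=103+(33)=136
Option C: A[4] 49->5, delta=-44, new_sum=103+(-44)=59 <-- matches target
Option D: A[3] -12->-20, delta=-8, new_sum=103+(-8)=95
Option E: A[1] 26->10, delta=-16, new_sum=103+(-16)=87

Answer: C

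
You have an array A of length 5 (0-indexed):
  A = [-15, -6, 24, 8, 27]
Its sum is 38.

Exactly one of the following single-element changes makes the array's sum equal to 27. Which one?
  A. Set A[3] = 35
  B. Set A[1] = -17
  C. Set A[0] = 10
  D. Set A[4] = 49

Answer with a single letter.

Answer: B

Derivation:
Option A: A[3] 8->35, delta=27, new_sum=38+(27)=65
Option B: A[1] -6->-17, delta=-11, new_sum=38+(-11)=27 <-- matches target
Option C: A[0] -15->10, delta=25, new_sum=38+(25)=63
Option D: A[4] 27->49, delta=22, new_sum=38+(22)=60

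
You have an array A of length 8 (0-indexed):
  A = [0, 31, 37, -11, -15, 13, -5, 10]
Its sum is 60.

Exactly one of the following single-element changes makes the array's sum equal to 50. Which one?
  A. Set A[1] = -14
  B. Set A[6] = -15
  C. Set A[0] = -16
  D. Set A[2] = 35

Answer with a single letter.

Option A: A[1] 31->-14, delta=-45, new_sum=60+(-45)=15
Option B: A[6] -5->-15, delta=-10, new_sum=60+(-10)=50 <-- matches target
Option C: A[0] 0->-16, delta=-16, new_sum=60+(-16)=44
Option D: A[2] 37->35, delta=-2, new_sum=60+(-2)=58

Answer: B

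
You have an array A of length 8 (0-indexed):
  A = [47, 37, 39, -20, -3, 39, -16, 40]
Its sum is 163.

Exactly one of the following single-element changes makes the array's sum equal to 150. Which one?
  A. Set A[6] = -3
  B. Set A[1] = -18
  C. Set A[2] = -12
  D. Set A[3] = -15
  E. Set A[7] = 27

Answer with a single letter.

Answer: E

Derivation:
Option A: A[6] -16->-3, delta=13, new_sum=163+(13)=176
Option B: A[1] 37->-18, delta=-55, new_sum=163+(-55)=108
Option C: A[2] 39->-12, delta=-51, new_sum=163+(-51)=112
Option D: A[3] -20->-15, delta=5, new_sum=163+(5)=168
Option E: A[7] 40->27, delta=-13, new_sum=163+(-13)=150 <-- matches target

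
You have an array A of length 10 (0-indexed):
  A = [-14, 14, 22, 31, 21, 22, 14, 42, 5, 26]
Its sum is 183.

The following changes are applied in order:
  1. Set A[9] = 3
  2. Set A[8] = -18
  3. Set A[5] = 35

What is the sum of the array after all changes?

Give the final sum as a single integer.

Answer: 150

Derivation:
Initial sum: 183
Change 1: A[9] 26 -> 3, delta = -23, sum = 160
Change 2: A[8] 5 -> -18, delta = -23, sum = 137
Change 3: A[5] 22 -> 35, delta = 13, sum = 150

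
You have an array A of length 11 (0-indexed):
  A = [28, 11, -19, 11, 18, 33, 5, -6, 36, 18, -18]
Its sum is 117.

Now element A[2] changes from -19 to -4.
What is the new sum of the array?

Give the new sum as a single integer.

Answer: 132

Derivation:
Old value at index 2: -19
New value at index 2: -4
Delta = -4 - -19 = 15
New sum = old_sum + delta = 117 + (15) = 132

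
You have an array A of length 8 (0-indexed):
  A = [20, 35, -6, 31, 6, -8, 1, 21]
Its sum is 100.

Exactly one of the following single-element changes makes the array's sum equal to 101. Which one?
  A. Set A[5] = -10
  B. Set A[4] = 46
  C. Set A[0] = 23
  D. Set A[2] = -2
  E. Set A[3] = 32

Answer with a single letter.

Answer: E

Derivation:
Option A: A[5] -8->-10, delta=-2, new_sum=100+(-2)=98
Option B: A[4] 6->46, delta=40, new_sum=100+(40)=140
Option C: A[0] 20->23, delta=3, new_sum=100+(3)=103
Option D: A[2] -6->-2, delta=4, new_sum=100+(4)=104
Option E: A[3] 31->32, delta=1, new_sum=100+(1)=101 <-- matches target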